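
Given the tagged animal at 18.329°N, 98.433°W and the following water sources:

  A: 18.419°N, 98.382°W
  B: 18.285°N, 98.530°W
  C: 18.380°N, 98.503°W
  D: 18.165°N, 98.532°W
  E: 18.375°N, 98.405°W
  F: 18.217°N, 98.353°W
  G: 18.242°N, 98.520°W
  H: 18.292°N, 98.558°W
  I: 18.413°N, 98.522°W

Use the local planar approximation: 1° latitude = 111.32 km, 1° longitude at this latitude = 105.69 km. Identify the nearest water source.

E

Distances from 18.329°N, 98.433°W:
A: √((0.090·111.32)² + (0.051·105.69)²) = √(100.37635 + 29.05415) = 11.377 km
B: √((-0.044·111.32)² + (-0.097·105.69)²) = √(23.99119 + 105.10207) = 11.362 km
C: √((0.051·111.32)² + (-0.070·105.69)²) = √(32.23196 + 54.73484) = 9.326 km
D: √((-0.164·111.32)² + (-0.099·105.69)²) = √(333.29906 + 109.48086) = 21.042 km
E: √((0.046·111.32)² + (0.028·105.69)²) = √(26.22177 + 8.75757) = 5.914 km
F: √((-0.112·111.32)² + (0.080·105.69)²) = √(155.44703 + 71.49041) = 15.064 km
G: √((-0.087·111.32)² + (-0.087·105.69)²) = √(93.79613 + 84.54858) = 13.355 km
H: √((-0.037·111.32)² + (-0.125·105.69)²) = √(16.96484 + 174.53713) = 13.838 km
I: √((0.084·111.32)² + (-0.089·105.69)²) = √(87.43896 + 88.48055) = 13.263 km
Minimum: E at 5.914 km.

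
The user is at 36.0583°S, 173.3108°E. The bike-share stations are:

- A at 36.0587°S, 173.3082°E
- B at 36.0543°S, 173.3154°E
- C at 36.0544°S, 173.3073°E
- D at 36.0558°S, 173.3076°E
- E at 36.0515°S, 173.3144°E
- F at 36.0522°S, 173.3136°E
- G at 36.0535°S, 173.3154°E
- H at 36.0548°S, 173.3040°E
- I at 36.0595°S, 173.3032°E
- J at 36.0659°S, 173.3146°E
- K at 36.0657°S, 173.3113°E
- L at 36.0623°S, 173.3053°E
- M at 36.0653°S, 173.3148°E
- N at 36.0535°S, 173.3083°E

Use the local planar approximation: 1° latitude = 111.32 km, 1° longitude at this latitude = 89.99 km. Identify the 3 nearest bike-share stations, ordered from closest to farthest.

Distances from 36.0583°S, 173.3108°E:
A: 0.2382 km
B: 0.6080 km
C: 0.5364 km
D: 0.4005 km
E: 0.8234 km
F: 0.7243 km
G: 0.6759 km
H: 0.7254 km
I: 0.6968 km
J: 0.9125 km
K: 0.8250 km
L: 0.6658 km
M: 0.8584 km
N: 0.5798 km
Sorted: A (0.2382 km) < D (0.4005 km) < C (0.5364 km) < N (0.5798 km) < B (0.6080 km) < …

A, D, C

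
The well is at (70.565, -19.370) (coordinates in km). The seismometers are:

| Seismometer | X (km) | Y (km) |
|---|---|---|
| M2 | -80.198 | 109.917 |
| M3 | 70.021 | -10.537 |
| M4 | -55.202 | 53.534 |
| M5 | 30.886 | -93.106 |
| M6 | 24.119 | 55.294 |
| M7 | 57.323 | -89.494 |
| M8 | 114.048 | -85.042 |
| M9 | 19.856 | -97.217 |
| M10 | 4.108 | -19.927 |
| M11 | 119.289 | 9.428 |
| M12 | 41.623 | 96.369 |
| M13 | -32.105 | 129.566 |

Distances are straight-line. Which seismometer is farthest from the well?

Distances from (70.565, -19.370):
M2: 198.607 km
M3: 8.850 km
M4: 145.370 km
M5: 83.734 km
M6: 87.931 km
M7: 71.363 km
M8: 78.763 km
M9: 92.906 km
M10: 66.459 km
M11: 56.598 km
M12: 119.303 km
M13: 180.895 km
Maximum: M2 at 198.607 km.

M2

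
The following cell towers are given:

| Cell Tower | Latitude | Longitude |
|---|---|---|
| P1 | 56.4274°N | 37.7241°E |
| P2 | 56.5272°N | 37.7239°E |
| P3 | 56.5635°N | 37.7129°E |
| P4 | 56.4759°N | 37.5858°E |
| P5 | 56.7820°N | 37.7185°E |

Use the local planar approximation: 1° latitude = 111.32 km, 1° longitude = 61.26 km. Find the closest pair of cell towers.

Pairwise distances:
P1–P2: √((0.0998·111.32)² + (-0.0002·61.26)²) = √(123.426234 + 0.000150) = 11.1097 km
P1–P3: √((0.1361·111.32)² + (-0.0112·61.26)²) = √(229.542256 + 0.470750) = 15.1662 km
P1–P4: √((0.0485·111.32)² + (-0.1383·61.26)²) = √(29.149417 + 71.779156) = 10.0463 km
P1–P5: √((0.3546·111.32)² + (-0.0056·61.26)²) = √(1558.202360 + 0.117687) = 39.4756 km
P2–P3: √((0.0363·111.32)² + (-0.0110·61.26)²) = √(16.329002 + 0.454087) = 4.0967 km
P2–P4: √((-0.0513·111.32)² + (-0.1381·61.26)²) = √(32.612277 + 71.571702) = 10.2071 km
P2–P5: √((0.2548·111.32)² + (-0.0054·61.26)²) = √(804.535557 + 0.109431) = 28.3663 km
P3–P4: √((-0.0876·111.32)² + (-0.1271·61.26)²) = √(95.094327 + 60.624070) = 12.4787 km
P3–P5: √((0.2185·111.32)² + (0.0056·61.26)²) = √(591.628760 + 0.117687) = 24.3258 km
P4–P5: √((0.3061·111.32)² + (0.1327·61.26)²) = √(1161.109169 + 66.083925) = 35.0313 km
Closest pair: P2–P3 at 4.0967 km.

P2 and P3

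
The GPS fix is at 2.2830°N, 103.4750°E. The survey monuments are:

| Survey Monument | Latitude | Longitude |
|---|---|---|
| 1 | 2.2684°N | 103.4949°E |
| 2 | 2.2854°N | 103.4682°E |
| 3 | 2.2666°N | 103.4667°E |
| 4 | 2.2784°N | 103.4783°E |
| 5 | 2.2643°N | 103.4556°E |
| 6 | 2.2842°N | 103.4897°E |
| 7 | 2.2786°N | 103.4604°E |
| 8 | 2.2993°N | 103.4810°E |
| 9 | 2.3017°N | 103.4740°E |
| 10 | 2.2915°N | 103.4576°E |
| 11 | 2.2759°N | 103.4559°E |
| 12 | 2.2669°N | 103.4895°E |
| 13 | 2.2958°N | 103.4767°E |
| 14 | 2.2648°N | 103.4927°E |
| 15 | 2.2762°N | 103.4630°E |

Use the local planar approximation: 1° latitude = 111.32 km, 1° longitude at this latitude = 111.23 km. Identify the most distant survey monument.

Distances from 2.2830°N, 103.4750°E:
1: √((-0.0146·111.32)² + (0.0199·111.23)²) = √(2.641509 + 4.899480) = 2.7461 km
2: √((0.0024·111.32)² + (-0.0068·111.23)²) = √(0.071379 + 0.572087) = 0.8022 km
3: √((-0.0164·111.32)² + (-0.0083·111.23)²) = √(3.332991 + 0.852315) = 2.0458 km
4: √((-0.0046·111.32)² + (0.0033·111.23)²) = √(0.262218 + 0.134732) = 0.6300 km
5: √((-0.0187·111.32)² + (-0.0194·111.23)²) = √(4.333408 + 4.656368) = 2.9983 km
6: √((0.0012·111.32)² + (0.0147·111.23)²) = √(0.017845 + 2.673490) = 1.6405 km
7: √((-0.0044·111.32)² + (-0.0146·111.23)²) = √(0.239912 + 2.637240) = 1.6962 km
8: √((0.0163·111.32)² + (0.0060·111.23)²) = √(3.292468 + 0.445396) = 1.9334 km
9: √((0.0187·111.32)² + (-0.0010·111.23)²) = √(4.333408 + 0.012372) = 2.0847 km
10: √((0.0085·111.32)² + (-0.0174·111.23)²) = √(0.895332 + 3.745781) = 2.1543 km
11: √((-0.0071·111.32)² + (-0.0191·111.23)²) = √(0.624688 + 4.513471) = 2.2668 km
12: √((-0.0161·111.32)² + (0.0145·111.23)²) = √(3.212167 + 2.601237) = 2.4111 km
13: √((0.0128·111.32)² + (0.0017·111.23)²) = √(2.030329 + 0.035755) = 1.4374 km
14: √((-0.0182·111.32)² + (0.0177·111.23)²) = √(4.104773 + 3.876059) = 2.8250 km
15: √((-0.0068·111.32)² + (-0.0120·111.23)²) = √(0.573013 + 1.781584) = 1.5345 km
Maximum: 5 at 2.9983 km.

5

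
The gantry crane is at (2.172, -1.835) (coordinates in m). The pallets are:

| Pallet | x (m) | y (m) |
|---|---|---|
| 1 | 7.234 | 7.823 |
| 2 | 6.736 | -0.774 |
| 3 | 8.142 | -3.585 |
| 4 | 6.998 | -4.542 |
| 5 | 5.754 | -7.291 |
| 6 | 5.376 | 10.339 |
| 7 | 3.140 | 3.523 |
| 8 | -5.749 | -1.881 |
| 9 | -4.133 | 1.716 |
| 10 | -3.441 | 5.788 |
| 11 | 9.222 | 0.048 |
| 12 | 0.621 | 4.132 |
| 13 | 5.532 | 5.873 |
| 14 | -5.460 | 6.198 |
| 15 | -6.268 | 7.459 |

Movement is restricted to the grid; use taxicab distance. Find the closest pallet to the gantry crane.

2

Distances from (2.172, -1.835):
1: 14.720 m
2: 5.625 m
3: 7.720 m
4: 7.533 m
5: 9.038 m
6: 15.378 m
7: 6.326 m
8: 7.967 m
9: 9.856 m
10: 13.236 m
11: 8.933 m
12: 7.518 m
13: 11.068 m
14: 15.665 m
15: 17.734 m
Minimum: 2 at 5.625 m.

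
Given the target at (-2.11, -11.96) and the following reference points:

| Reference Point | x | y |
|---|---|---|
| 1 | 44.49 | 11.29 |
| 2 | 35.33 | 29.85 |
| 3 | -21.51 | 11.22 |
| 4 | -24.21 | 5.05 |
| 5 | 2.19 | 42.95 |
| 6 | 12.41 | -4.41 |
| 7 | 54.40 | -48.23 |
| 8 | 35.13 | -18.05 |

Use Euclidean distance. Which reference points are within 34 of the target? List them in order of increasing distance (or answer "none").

Distances from (-2.11, -11.96):
1: √((46.60)² + (23.25)²) = √(2171.5600 + 540.5625) = 52.08
2: √((37.44)² + (41.81)²) = √(1401.7536 + 1748.0761) = 56.12
3: √((-19.40)² + (23.18)²) = √(376.3600 + 537.3124) = 30.23
4: √((-22.10)² + (17.01)²) = √(488.4100 + 289.3401) = 27.89
5: √((4.30)² + (54.91)²) = √(18.4900 + 3015.1081) = 55.08
6: √((14.52)² + (7.55)²) = √(210.8304 + 57.0025) = 16.37
7: √((56.51)² + (-36.27)²) = √(3193.3801 + 1315.5129) = 67.15
8: √((37.24)² + (-6.09)²) = √(1386.8176 + 37.0881) = 37.73
Threshold 34: 6 (16.37), 4 (27.89), 3 (30.23) are within range.

6, 4, 3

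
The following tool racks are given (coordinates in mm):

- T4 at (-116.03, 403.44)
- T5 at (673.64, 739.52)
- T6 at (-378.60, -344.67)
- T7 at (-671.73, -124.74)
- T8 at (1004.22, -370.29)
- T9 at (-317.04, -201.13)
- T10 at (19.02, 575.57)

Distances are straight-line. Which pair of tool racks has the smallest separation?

T6 and T9

Pairwise distances:
T6–T9: 156.18 mm
T4–T10: 218.79 mm
T7–T9: 362.82 mm
T6–T7: 366.46 mm
T4–T9: 637.11 mm
T5–T10: 674.84 mm
T4–T7: 766.67 mm
T4–T6: 792.85 mm
T9–T10: 846.29 mm
T4–T5: 858.21 mm
T7–T10: 983.65 mm
T6–T10: 1002.47 mm
T5–T8: 1158.00 mm
T8–T9: 1332.04 mm
T4–T8: 1361.48 mm
T8–T10: 1365.75 mm
T5–T9: 1366.11 mm
T6–T8: 1383.06 mm
T5–T6: 1510.85 mm
T5–T7: 1599.05 mm
T7–T8: 1693.84 mm
Closest pair: T6–T9 at 156.18 mm.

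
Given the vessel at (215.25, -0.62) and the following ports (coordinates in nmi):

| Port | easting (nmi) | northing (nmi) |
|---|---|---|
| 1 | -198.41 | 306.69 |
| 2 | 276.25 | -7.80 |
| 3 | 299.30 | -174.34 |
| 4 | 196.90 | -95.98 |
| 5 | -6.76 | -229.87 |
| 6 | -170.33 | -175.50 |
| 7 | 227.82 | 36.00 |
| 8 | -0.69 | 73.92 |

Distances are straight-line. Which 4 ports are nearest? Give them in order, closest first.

7, 2, 4, 3

Distances from (215.25, -0.62):
1: √((-413.66)² + (307.31)²) = √(171114.5956 + 94439.4361) = 515.32 nmi
2: √((61.00)² + (-7.18)²) = √(3721.0000 + 51.5524) = 61.42 nmi
3: √((84.05)² + (-173.72)²) = √(7064.4025 + 30178.6384) = 192.98 nmi
4: √((-18.35)² + (-95.36)²) = √(336.7225 + 9093.5296) = 97.11 nmi
5: √((-222.01)² + (-229.25)²) = √(49288.4401 + 52555.5625) = 319.13 nmi
6: √((-385.58)² + (-174.88)²) = √(148671.9364 + 30583.0144) = 423.39 nmi
7: √((12.57)² + (36.62)²) = √(158.0049 + 1341.0244) = 38.72 nmi
8: √((-215.94)² + (74.54)²) = √(46630.0836 + 5556.2116) = 228.44 nmi
Sorted: 7 (38.72 nmi) < 2 (61.42 nmi) < 4 (97.11 nmi) < 3 (192.98 nmi) < 8 (228.44 nmi) < 5 (319.13 nmi) < …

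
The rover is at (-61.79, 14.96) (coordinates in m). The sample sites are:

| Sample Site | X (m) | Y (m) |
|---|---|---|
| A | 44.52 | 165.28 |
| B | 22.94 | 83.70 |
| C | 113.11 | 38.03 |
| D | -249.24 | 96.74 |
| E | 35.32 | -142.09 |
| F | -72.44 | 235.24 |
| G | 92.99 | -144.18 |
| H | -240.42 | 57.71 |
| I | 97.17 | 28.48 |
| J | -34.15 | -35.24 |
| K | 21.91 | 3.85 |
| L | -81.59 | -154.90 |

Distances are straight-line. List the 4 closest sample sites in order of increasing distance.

Distances from (-61.79, 14.96):
A: √((106.31)² + (150.32)²) = √(11301.8161 + 22596.1024) = 184.11 m
B: √((84.73)² + (68.74)²) = √(7179.1729 + 4725.1876) = 109.11 m
C: √((174.90)² + (23.07)²) = √(30590.0100 + 532.2249) = 176.41 m
D: √((-187.45)² + (81.78)²) = √(35137.5025 + 6687.9684) = 204.51 m
E: √((97.11)² + (-157.05)²) = √(9430.3521 + 24664.7025) = 184.65 m
F: √((-10.65)² + (220.28)²) = √(113.4225 + 48523.2784) = 220.54 m
G: √((154.78)² + (-159.14)²) = √(23956.8484 + 25325.5396) = 222.00 m
H: √((-178.63)² + (42.75)²) = √(31908.6769 + 1827.5625) = 183.67 m
I: √((158.96)² + (13.52)²) = √(25268.2816 + 182.7904) = 159.53 m
J: √((27.64)² + (-50.20)²) = √(763.9696 + 2520.0400) = 57.31 m
K: √((83.70)² + (-11.11)²) = √(7005.6900 + 123.4321) = 84.43 m
L: √((-19.80)² + (-169.86)²) = √(392.0400 + 28852.4196) = 171.01 m
Sorted: J (57.31 m) < K (84.43 m) < B (109.11 m) < I (159.53 m) < L (171.01 m) < C (176.41 m) < …

J, K, B, I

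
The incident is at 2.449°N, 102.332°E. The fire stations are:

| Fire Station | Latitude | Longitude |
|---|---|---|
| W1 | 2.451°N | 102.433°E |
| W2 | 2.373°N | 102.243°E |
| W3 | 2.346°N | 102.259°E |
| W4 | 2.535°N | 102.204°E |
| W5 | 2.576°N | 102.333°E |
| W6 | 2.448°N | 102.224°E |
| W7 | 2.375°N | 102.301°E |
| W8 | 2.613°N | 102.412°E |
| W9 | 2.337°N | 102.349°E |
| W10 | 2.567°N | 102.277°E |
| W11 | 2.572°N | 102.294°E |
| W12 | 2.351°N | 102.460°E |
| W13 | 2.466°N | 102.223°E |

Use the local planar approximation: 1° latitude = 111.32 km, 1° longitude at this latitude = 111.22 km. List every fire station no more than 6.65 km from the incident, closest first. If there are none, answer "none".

none

Distances from 2.449°N, 102.332°E:
W1: 11.235 km
W2: 13.021 km
W3: 14.049 km
W4: 17.156 km
W5: 14.138 km
W6: 12.012 km
W7: 8.930 km
W8: 20.309 km
W9: 12.610 km
W10: 14.490 km
W11: 14.330 km
W12: 17.936 km
W13: 12.270 km
Threshold 6.65 km: none within range.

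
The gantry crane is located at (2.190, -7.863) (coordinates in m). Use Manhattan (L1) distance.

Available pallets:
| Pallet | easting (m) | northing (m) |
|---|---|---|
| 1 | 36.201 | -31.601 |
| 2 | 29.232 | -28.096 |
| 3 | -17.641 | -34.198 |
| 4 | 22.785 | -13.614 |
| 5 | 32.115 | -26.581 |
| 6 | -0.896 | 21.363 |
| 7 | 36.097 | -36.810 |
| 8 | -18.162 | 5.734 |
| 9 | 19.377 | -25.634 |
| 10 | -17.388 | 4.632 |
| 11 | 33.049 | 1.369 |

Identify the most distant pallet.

7

Distances from (2.190, -7.863):
1: |34.011| + |-23.738| = 34.011 + 23.738 = 57.749 m
2: |27.042| + |-20.233| = 27.042 + 20.233 = 47.275 m
3: |-19.831| + |-26.335| = 19.831 + 26.335 = 46.166 m
4: |20.595| + |-5.751| = 20.595 + 5.751 = 26.346 m
5: |29.925| + |-18.718| = 29.925 + 18.718 = 48.643 m
6: |-3.086| + |29.226| = 3.086 + 29.226 = 32.312 m
7: |33.907| + |-28.947| = 33.907 + 28.947 = 62.854 m
8: |-20.352| + |13.597| = 20.352 + 13.597 = 33.949 m
9: |17.187| + |-17.771| = 17.187 + 17.771 = 34.958 m
10: |-19.578| + |12.495| = 19.578 + 12.495 = 32.073 m
11: |30.859| + |9.232| = 30.859 + 9.232 = 40.091 m
Maximum: 7 at 62.854 m.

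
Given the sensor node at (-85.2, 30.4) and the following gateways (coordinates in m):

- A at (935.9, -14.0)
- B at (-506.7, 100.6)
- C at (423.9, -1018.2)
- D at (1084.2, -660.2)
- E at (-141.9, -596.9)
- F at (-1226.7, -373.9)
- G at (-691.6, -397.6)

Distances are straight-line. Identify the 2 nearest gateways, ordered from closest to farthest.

Distances from (-85.2, 30.4):
A: 1022.1 m
B: 427.3 m
C: 1165.7 m
D: 1358.1 m
E: 629.9 m
F: 1211.0 m
G: 742.2 m
Sorted: B (427.3 m) < E (629.9 m) < G (742.2 m) < A (1022.1 m) < …

B, E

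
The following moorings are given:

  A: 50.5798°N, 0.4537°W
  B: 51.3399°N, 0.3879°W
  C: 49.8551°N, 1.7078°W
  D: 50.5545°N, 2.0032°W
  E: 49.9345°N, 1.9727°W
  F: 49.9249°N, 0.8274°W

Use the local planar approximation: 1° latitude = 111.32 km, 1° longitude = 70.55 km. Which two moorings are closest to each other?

C and E

Pairwise distances:
A–B: 84.7416 km
A–C: 119.7346 km
A–D: 109.3535 km
A–E: 129.0142 km
A–F: 77.5242 km
B–C: 189.7136 km
B–D: 143.6345 km
B–E: 192.2948 km
B–F: 160.5406 km
C–D: 80.5982 km
C–E: 20.6735 km
C–F: 62.5963 km
D–E: 69.0519 km
D–F: 108.5972 km
E–F: 80.8080 km
Closest pair: C–E at 20.6735 km.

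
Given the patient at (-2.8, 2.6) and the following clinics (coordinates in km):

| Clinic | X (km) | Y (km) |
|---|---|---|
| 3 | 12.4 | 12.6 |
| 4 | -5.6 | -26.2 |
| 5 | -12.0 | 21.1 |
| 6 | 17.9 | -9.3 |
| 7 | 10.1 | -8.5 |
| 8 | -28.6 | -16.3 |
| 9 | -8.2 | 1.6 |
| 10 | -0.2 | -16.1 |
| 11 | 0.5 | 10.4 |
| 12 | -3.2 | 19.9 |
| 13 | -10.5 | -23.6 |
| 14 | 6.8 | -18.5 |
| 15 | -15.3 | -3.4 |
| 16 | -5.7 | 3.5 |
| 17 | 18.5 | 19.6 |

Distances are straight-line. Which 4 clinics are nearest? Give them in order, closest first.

Distances from (-2.8, 2.6):
3: √((15.2)² + (10.0)²) = √(231.0400 + 100.0000) = 18.19 km
4: √((-2.8)² + (-28.8)²) = √(7.8400 + 829.4400) = 28.94 km
5: √((-9.2)² + (18.5)²) = √(84.6400 + 342.2500) = 20.66 km
6: √((20.7)² + (-11.9)²) = √(428.4900 + 141.6100) = 23.88 km
7: √((12.9)² + (-11.1)²) = √(166.4100 + 123.2100) = 17.02 km
8: √((-25.8)² + (-18.9)²) = √(665.6400 + 357.2100) = 31.98 km
9: √((-5.4)² + (-1.0)²) = √(29.1600 + 1.0000) = 5.49 km
10: √((2.6)² + (-18.7)²) = √(6.7600 + 349.6900) = 18.88 km
11: √((3.3)² + (7.8)²) = √(10.8900 + 60.8400) = 8.47 km
12: √((-0.4)² + (17.3)²) = √(0.1600 + 299.2900) = 17.30 km
13: √((-7.7)² + (-26.2)²) = √(59.2900 + 686.4400) = 27.31 km
14: √((9.6)² + (-21.1)²) = √(92.1600 + 445.2100) = 23.18 km
15: √((-12.5)² + (-6.0)²) = √(156.2500 + 36.0000) = 13.87 km
16: √((-2.9)² + (0.9)²) = √(8.4100 + 0.8100) = 3.04 km
17: √((21.3)² + (17.0)²) = √(453.6900 + 289.0000) = 27.25 km
Sorted: 16 (3.04 km) < 9 (5.49 km) < 11 (8.47 km) < 15 (13.87 km) < 7 (17.02 km) < 12 (17.30 km) < …

16, 9, 11, 15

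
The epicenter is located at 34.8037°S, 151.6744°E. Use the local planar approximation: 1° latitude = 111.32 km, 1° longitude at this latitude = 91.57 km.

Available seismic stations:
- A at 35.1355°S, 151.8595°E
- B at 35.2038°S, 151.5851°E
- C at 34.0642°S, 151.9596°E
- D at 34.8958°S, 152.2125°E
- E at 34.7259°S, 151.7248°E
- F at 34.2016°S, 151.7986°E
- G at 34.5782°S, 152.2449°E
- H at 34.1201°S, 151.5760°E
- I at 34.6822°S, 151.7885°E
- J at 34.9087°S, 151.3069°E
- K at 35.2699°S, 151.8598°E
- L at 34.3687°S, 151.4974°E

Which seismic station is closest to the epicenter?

E

Distances from 34.8037°S, 151.6744°E:
A: 40.6393 km
B: 45.2836 km
C: 86.3644 km
D: 50.3292 km
E: 9.8136 km
F: 67.9838 km
G: 57.9589 km
H: 76.6299 km
I: 17.0909 km
J: 35.6241 km
K: 54.6037 km
L: 51.0647 km
Minimum: E at 9.8136 km.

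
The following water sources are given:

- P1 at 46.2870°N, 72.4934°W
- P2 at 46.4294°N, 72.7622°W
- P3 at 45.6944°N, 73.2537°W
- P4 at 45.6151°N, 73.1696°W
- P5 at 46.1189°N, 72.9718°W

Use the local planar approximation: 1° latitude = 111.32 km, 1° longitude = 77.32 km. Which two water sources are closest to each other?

Pairwise distances:
P3–P4: √((-0.0793·111.32)² + (0.0841·77.32)²) = √(77.927864 + 42.283963) = 10.9641 km
P1–P2: √((0.1424·111.32)² + (-0.2688·77.32)²) = √(251.284889 + 431.958694) = 26.1389 km
P2–P5: √((-0.3105·111.32)² + (-0.2096·77.32)²) = √(1194.729547 + 262.643252) = 38.1756 km
P1–P5: √((-0.1681·111.32)² + (-0.4784·77.32)²) = √(350.172327 + 1368.251814) = 41.4539 km
P3–P5: √((0.4245·111.32)² + (0.2819·77.32)²) = √(2233.067159 + 475.087761) = 52.0399 km
P4–P5: √((0.5038·111.32)² + (0.1978·77.32)²) = √(3145.304684 + 233.903255) = 58.1310 km
P1–P3: √((-0.5926·111.32)² + (-0.7603·77.32)²) = √(4351.807633 + 3455.840355) = 88.3609 km
P2–P3: √((-0.7350·111.32)² + (-0.4915·77.32)²) = √(6694.545128 + 1444.211288) = 90.2151 km
P1–P4: √((-0.6719·111.32)² + (-0.6762·77.32)²) = √(5594.427854 + 2733.594069) = 91.2580 km
P2–P4: √((-0.8143·111.32)² + (-0.4074·77.32)²) = √(8217.037423 + 992.260584) = 95.9651 km
Closest pair: P3–P4 at 10.9641 km.

P3 and P4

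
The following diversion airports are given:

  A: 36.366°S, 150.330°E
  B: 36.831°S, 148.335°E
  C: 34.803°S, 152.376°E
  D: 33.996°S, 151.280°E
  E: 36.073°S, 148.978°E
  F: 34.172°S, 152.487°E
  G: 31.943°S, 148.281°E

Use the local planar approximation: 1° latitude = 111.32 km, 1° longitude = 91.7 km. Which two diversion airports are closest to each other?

Pairwise distances:
A–B: √((-0.465·111.32)² + (-1.995·91.7)²) = √(2679.49099 + 33467.59242) = 190.124 km
A–C: √((1.563·111.32)² + (2.046·91.7)²) = √(30273.61973 + 35200.58897) = 255.879 km
A–D: √((2.370·111.32)² + (0.950·91.7)²) = √(69605.42465 + 7589.02322) = 277.839 km
A–E: √((0.293·111.32)² + (-1.352·91.7)²) = √(1063.85303 + 15370.64367) = 128.197 km
A–F: √((2.194·111.32)² + (2.157·91.7)²) = √(59651.26277 + 39123.61365) = 314.285 km
A–G: √((4.423·111.32)² + (-2.049·91.7)²) = √(242426.60193 + 35303.89218) = 527.001 km
B–C: √((2.028·111.32)² + (4.041·91.7)²) = √(50966.20499 + 137314.49126) = 433.913 km
B–D: √((2.835·111.32)² + (2.945·91.7)²) = √(99598.43670 + 72930.51319) = 415.366 km
B–E: √((0.758·111.32)² + (0.643·91.7)²) = √(7120.07891 + 3476.64716) = 102.940 km
B–F: √((2.659·111.32)² + (4.152·91.7)²) = √(87615.92896 + 144961.72923) = 482.263 km
B–G: √((4.888·111.32)² + (-0.054·91.7)²) = √(296079.80755 + 24.52032) = 544.155 km
C–D: √((0.807·111.32)² + (-1.096·91.7)²) = √(8070.37035 + 10100.89321) = 134.801 km
C–E: √((-1.270·111.32)² + (-3.398·91.7)²) = √(19987.28648 + 97092.44113) = 342.169 km
C–F: √((0.631·111.32)² + (0.111·91.7)²) = √(4934.06781 + 103.60593) = 70.977 km
C–G: √((2.860·111.32)² + (-4.095·91.7)²) = √(101362.76798 + 141008.88663) = 492.313 km
D–E: √((-2.077·111.32)² + (-2.302·91.7)²) = √(53458.82247 + 44560.42352) = 313.080 km
D–F: √((-0.176·111.32)² + (1.207·91.7)²) = √(383.85900 + 12250.48299) = 112.403 km
D–G: √((2.053·111.32)² + (-2.999·91.7)²) = √(52230.51332 + 75629.56507) = 357.575 km
E–F: √((1.901·111.32)² + (3.509·91.7)²) = √(44782.73660 + 103539.34369) = 385.126 km
E–G: √((4.130·111.32)² + (-0.697·91.7)²) = √(211371.53370 + 4085.11444) = 464.173 km
F–G: √((2.229·111.32)² + (-4.206·91.7)²) = √(61569.62838 + 148756.93038) = 458.614 km
Closest pair: C–F at 70.977 km.

C and F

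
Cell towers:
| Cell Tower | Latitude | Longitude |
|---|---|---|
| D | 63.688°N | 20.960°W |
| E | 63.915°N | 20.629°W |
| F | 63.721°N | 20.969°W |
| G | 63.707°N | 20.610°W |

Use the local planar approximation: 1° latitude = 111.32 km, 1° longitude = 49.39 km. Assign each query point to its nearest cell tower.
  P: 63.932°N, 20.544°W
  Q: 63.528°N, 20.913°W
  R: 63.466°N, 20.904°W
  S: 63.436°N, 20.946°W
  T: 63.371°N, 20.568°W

P→E; Q→D; R→D; S→D; T→G

P at 63.932°N, 20.544°W:
  D: √((-0.244·111.32)² + (-0.416·49.39)²) = √(737.77859 + 422.14798) = 34.058 km
  E: √((-0.017·111.32)² + (-0.085·49.39)²) = √(3.58133 + 17.62446) = 4.605 km
  F: √((-0.211·111.32)² + (-0.425·49.39)²) = √(551.71057 + 440.61159) = 31.501 km
  G: √((-0.225·111.32)² + (-0.066·49.39)²) = √(627.35221 + 10.62590) = 25.258 km
  → nearest: E (4.605 km)
Q at 63.528°N, 20.913°W:
  D: √((0.160·111.32)² + (-0.047·49.39)²) = √(317.23885 + 5.38857) = 17.962 km
  E: √((0.387·111.32)² + (0.284·49.39)²) = √(1855.95878 + 196.75000) = 45.307 km
  F: √((0.193·111.32)² + (-0.056·49.39)²) = √(461.59491 + 7.64987) = 21.662 km
  G: √((0.179·111.32)² + (0.303·49.39)²) = √(397.05663 + 223.95631) = 24.920 km
  → nearest: D (17.962 km)
R at 63.466°N, 20.904°W:
  D: √((0.222·111.32)² + (-0.056·49.39)²) = √(610.73435 + 7.64987) = 24.867 km
  E: √((0.449·111.32)² + (0.275·49.39)²) = √(2498.26830 + 184.47752) = 51.795 km
  F: √((0.255·111.32)² + (-0.065·49.39)²) = √(805.79906 + 10.30635) = 28.568 km
  G: √((0.241·111.32)² + (0.294·49.39)²) = √(719.74802 + 210.84957) = 30.506 km
  → nearest: D (24.867 km)
S at 63.436°N, 20.946°W:
  D: √((0.252·111.32)² + (-0.014·49.39)²) = √(786.95061 + 0.47812) = 28.061 km
  E: √((0.479·111.32)² + (0.317·49.39)²) = √(2843.26554 + 245.13006) = 55.573 km
  F: √((0.285·111.32)² + (-0.023·49.39)²) = √(1006.55177 + 1.29043) = 31.747 km
  G: √((0.271·111.32)² + (0.336·49.39)²) = √(910.09133 + 275.39535) = 34.431 km
  → nearest: D (28.061 km)
T at 63.371°N, 20.568°W:
  D: √((0.317·111.32)² + (-0.392·49.39)²) = √(1245.27400 + 374.84367) = 40.251 km
  E: √((0.544·111.32)² + (-0.061·49.39)²) = √(3667.28105 + 9.07690) = 60.633 km
  F: √((0.350·111.32)² + (-0.401·49.39)²) = √(1518.03744 + 392.25347) = 43.707 km
  G: √((0.336·111.32)² + (-0.042·49.39)²) = √(1399.02331 + 4.30305) = 37.461 km
  → nearest: G (37.461 km)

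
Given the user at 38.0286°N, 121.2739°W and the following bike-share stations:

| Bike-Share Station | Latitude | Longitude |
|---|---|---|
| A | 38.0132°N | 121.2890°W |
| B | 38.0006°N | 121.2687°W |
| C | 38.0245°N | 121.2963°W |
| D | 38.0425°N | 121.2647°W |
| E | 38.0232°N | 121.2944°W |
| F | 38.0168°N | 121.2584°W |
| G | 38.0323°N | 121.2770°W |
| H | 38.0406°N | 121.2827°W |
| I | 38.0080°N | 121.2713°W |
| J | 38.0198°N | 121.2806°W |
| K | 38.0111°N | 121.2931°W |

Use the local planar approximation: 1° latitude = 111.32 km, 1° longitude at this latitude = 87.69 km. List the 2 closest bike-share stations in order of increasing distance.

Distances from 38.0286°N, 121.2739°W:
A: 2.1662 km
B: 3.1501 km
C: 2.0166 km
D: 1.7450 km
E: 1.8955 km
F: 1.8902 km
G: 0.4935 km
H: 1.5427 km
I: 2.3045 km
J: 1.1423 km
K: 2.5748 km
Sorted: G (0.4935 km) < J (1.1423 km) < H (1.5427 km) < D (1.7450 km) < …

G, J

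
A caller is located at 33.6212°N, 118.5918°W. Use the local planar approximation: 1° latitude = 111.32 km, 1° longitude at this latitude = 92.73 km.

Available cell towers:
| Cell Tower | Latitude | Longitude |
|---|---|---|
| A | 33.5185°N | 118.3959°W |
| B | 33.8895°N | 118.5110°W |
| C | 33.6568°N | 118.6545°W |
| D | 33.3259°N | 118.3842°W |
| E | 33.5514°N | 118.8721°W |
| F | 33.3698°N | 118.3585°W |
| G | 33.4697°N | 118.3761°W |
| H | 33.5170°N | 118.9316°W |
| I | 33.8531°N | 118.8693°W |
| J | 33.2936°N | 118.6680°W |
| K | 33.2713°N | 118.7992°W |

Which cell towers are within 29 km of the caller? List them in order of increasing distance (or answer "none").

C, A, G, E

Distances from 33.6212°N, 118.5918°W:
A: 21.4639 km
B: 30.7926 km
C: 7.0363 km
D: 38.0948 km
E: 27.1288 km
F: 35.3728 km
G: 26.1630 km
H: 33.5769 km
I: 36.4498 km
J: 37.1467 km
K: 43.4402 km
Threshold 29 km: C (7.0363 km), A (21.4639 km), G (26.1630 km), E (27.1288 km) are within range.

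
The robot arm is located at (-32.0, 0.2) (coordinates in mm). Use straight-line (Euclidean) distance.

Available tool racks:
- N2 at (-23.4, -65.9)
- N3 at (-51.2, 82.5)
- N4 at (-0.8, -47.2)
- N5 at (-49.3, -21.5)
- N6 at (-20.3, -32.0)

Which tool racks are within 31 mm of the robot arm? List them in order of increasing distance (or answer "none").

N5

Distances from (-32.0, 0.2):
N2: 66.7 mm
N3: 84.5 mm
N4: 56.7 mm
N5: 27.8 mm
N6: 34.3 mm
Threshold 31 mm: N5 (27.8 mm) is within range.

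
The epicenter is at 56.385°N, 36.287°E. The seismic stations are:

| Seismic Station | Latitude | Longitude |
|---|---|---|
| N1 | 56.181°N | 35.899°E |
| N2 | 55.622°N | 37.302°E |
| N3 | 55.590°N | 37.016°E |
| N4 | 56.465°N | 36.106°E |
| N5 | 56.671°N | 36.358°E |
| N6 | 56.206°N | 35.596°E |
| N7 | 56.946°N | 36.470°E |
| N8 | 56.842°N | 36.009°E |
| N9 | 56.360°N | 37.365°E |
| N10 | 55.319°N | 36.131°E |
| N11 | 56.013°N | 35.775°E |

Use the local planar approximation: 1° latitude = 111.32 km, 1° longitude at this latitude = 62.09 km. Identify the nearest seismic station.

Distances from 56.385°N, 36.287°E:
N1: 33.107 km
N2: 105.764 km
N3: 99.403 km
N4: 14.339 km
N5: 32.141 km
N6: 47.306 km
N7: 63.476 km
N8: 53.722 km
N9: 66.991 km
N10: 119.062 km
N11: 52.206 km
Minimum: N4 at 14.339 km.

N4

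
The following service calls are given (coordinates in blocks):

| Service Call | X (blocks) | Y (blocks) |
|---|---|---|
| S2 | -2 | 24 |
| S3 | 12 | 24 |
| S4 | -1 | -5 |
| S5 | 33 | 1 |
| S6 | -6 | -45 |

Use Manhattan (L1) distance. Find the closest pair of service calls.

Pairwise distances:
S2–S3: |14| + |0| = 14 + 0 = 14 blocks
S2–S4: |1| + |-29| = 1 + 29 = 30 blocks
S4–S5: |34| + |6| = 34 + 6 = 40 blocks
S3–S4: |-13| + |-29| = 13 + 29 = 42 blocks
S3–S5: |21| + |-23| = 21 + 23 = 44 blocks
S4–S6: |-5| + |-40| = 5 + 40 = 45 blocks
S2–S5: |35| + |-23| = 35 + 23 = 58 blocks
S2–S6: |-4| + |-69| = 4 + 69 = 73 blocks
S5–S6: |-39| + |-46| = 39 + 46 = 85 blocks
S3–S6: |-18| + |-69| = 18 + 69 = 87 blocks
Closest pair: S2–S3 at 14 blocks.

S2 and S3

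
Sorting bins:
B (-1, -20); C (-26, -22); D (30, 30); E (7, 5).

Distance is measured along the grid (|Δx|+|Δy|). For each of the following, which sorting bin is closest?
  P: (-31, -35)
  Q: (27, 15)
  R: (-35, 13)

P at (-31, -35):
  B: 45
  C: 18
  D: 126
  E: 78
  → nearest: C (18)
Q at (27, 15):
  B: 63
  C: 90
  D: 18
  E: 30
  → nearest: D (18)
R at (-35, 13):
  B: 67
  C: 44
  D: 82
  E: 50
  → nearest: C (44)

P→C; Q→D; R→C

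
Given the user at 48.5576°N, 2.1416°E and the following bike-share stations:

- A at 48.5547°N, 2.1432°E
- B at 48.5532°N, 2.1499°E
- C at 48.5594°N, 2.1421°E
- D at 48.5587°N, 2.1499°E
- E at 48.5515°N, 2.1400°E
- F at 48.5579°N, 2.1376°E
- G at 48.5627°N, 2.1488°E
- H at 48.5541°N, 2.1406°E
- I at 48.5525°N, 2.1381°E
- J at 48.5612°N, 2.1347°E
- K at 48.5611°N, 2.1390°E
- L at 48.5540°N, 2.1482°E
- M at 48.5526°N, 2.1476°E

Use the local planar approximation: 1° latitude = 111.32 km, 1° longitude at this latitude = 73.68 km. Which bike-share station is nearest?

Distances from 48.5576°N, 2.1416°E:
A: √((-0.0029·111.32)² + (0.0016·73.68)²) = √(0.104218 + 0.013898) = 0.3437 km
B: √((-0.0044·111.32)² + (0.0083·73.68)²) = √(0.239912 + 0.373986) = 0.7835 km
C: √((0.0018·111.32)² + (0.0005·73.68)²) = √(0.040151 + 0.001357) = 0.2037 km
D: √((0.0011·111.32)² + (0.0083·73.68)²) = √(0.014994 + 0.373986) = 0.6237 km
E: √((-0.0061·111.32)² + (-0.0016·73.68)²) = √(0.461112 + 0.013898) = 0.6892 km
F: √((0.0003·111.32)² + (-0.0040·73.68)²) = √(0.001115 + 0.086860) = 0.2966 km
G: √((0.0051·111.32)² + (0.0072·73.68)²) = √(0.322320 + 0.281426) = 0.7770 km
H: √((-0.0035·111.32)² + (-0.0010·73.68)²) = √(0.151804 + 0.005429) = 0.3965 km
I: √((-0.0051·111.32)² + (-0.0035·73.68)²) = √(0.322320 + 0.066502) = 0.6236 km
J: √((0.0036·111.32)² + (-0.0069·73.68)²) = √(0.160602 + 0.258462) = 0.6474 km
K: √((0.0035·111.32)² + (-0.0026·73.68)²) = √(0.151804 + 0.036698) = 0.4342 km
L: √((-0.0036·111.32)² + (0.0066·73.68)²) = √(0.160602 + 0.236476) = 0.6301 km
M: √((-0.0050·111.32)² + (0.0060·73.68)²) = √(0.309804 + 0.195435) = 0.7108 km
Minimum: C at 0.2037 km.

C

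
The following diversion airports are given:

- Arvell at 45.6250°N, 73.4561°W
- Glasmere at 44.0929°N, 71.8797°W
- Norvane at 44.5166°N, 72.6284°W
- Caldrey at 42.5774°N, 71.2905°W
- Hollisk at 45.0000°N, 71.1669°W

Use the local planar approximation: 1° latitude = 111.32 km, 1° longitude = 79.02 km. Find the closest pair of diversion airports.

Glasmere and Norvane

Pairwise distances:
Arvell–Glasmere: √((-1.5321·111.32)² + (1.5764·79.02)²) = √(29088.452701 + 15516.969378) = 211.2000 km
Arvell–Norvane: √((-1.1084·111.32)² + (0.8277·79.02)²) = √(15224.373485 + 4277.794927) = 139.6502 km
Arvell–Caldrey: √((-3.0476·111.32)² + (2.1656·79.02)²) = √(115096.555090 + 29284.009308) = 379.9744 km
Arvell–Hollisk: √((-0.6250·111.32)² + (2.2892·79.02)²) = √(4840.680625 + 32722.126946) = 193.8113 km
Glasmere–Norvane: √((0.4237·111.32)² + (-0.7487·79.02)²) = √(2224.658346 + 3500.174665) = 75.6626 km
Glasmere–Caldrey: √((-1.5155·111.32)² + (0.5892·79.02)²) = √(28461.532234 + 2167.701744) = 175.0121 km
Glasmere–Hollisk: √((0.9071·111.32)² + (0.7128·79.02)²) = √(10196.631612 + 3172.556994) = 115.6252 km
Norvane–Caldrey: √((-1.9392·111.32)² + (1.3379·79.02)²) = √(46600.609858 + 11176.899816) = 240.3695 km
Norvane–Hollisk: √((0.4834·111.32)² + (1.4615·79.02)²) = √(2895.740815 + 13337.415781) = 127.4094 km
Caldrey–Hollisk: √((2.4226·111.32)² + (0.1236·79.02)²) = √(72729.369242 + 95.391789) = 269.8606 km
Closest pair: Glasmere–Norvane at 75.6626 km.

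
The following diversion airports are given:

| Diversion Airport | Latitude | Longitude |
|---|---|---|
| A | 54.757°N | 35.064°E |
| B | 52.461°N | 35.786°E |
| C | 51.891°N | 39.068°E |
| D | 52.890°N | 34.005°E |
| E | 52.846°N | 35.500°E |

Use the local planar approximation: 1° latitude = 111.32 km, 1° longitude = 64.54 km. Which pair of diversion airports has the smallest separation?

B and E

Pairwise distances:
B–E: 46.664 km
D–E: 96.612 km
B–D: 124.472 km
A–E: 214.586 km
A–D: 218.784 km
B–C: 221.120 km
C–E: 253.634 km
A–B: 259.804 km
C–D: 345.172 km
A–C: 410.571 km
Closest pair: B–E at 46.664 km.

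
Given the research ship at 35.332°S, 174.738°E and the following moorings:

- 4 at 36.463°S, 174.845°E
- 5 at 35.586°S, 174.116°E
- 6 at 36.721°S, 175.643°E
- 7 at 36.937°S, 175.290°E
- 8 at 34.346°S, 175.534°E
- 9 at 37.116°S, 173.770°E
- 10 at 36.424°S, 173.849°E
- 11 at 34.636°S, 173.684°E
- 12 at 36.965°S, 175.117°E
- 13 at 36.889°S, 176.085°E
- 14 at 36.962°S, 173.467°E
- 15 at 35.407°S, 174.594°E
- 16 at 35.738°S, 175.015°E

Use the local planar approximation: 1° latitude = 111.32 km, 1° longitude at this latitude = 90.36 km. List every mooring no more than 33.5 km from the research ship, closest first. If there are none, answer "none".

Distances from 35.332°S, 174.738°E:
4: 126.274 km
5: 62.916 km
6: 174.916 km
7: 185.500 km
8: 131.229 km
9: 217.004 km
10: 145.706 km
11: 122.774 km
12: 184.983 km
13: 211.793 km
14: 214.743 km
15: 15.460 km
16: 51.664 km
Threshold 33.5 km: 15 (15.460 km) is within range.

15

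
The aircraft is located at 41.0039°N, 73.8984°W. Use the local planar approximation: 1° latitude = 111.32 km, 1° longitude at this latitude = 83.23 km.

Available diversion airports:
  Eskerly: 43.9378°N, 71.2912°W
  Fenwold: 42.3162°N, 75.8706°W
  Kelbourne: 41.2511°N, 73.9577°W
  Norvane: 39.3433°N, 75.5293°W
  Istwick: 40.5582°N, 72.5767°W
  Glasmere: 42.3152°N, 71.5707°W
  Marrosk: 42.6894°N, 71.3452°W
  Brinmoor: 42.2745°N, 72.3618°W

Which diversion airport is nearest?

Distances from 41.0039°N, 73.8984°W:
Eskerly: 392.1180 km
Fenwold: 219.7382 km
Kelbourne: 27.9574 km
Norvane: 229.3420 km
Istwick: 120.6764 km
Glasmere: 242.5725 km
Marrosk: 283.4827 km
Brinmoor: 190.6891 km
Minimum: Kelbourne at 27.9574 km.

Kelbourne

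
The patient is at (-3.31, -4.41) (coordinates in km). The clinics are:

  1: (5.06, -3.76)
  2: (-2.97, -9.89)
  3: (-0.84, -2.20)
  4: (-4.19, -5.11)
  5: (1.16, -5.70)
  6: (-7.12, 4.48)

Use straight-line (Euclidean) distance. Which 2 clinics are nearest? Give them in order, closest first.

4, 3

Distances from (-3.31, -4.41):
1: √((8.37)² + (0.65)²) = √(70.0569 + 0.4225) = 8.40 km
2: √((0.34)² + (-5.48)²) = √(0.1156 + 30.0304) = 5.49 km
3: √((2.47)² + (2.21)²) = √(6.1009 + 4.8841) = 3.31 km
4: √((-0.88)² + (-0.70)²) = √(0.7744 + 0.4900) = 1.12 km
5: √((4.47)² + (-1.29)²) = √(19.9809 + 1.6641) = 4.65 km
6: √((-3.81)² + (8.89)²) = √(14.5161 + 79.0321) = 9.67 km
Sorted: 4 (1.12 km) < 3 (3.31 km) < 5 (4.65 km) < 2 (5.49 km) < …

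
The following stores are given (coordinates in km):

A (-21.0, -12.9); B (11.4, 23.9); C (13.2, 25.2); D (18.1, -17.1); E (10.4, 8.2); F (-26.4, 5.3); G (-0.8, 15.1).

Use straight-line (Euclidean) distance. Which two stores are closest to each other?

Pairwise distances:
A–B: √((32.4)² + (36.8)²) = √(1049.760 + 1354.240) = 49.0 km
A–C: √((34.2)² + (38.1)²) = √(1169.640 + 1451.610) = 51.2 km
A–D: √((39.1)² + (-4.2)²) = √(1528.810 + 17.640) = 39.3 km
A–E: √((31.4)² + (21.1)²) = √(985.960 + 445.210) = 37.8 km
A–F: √((-5.4)² + (18.2)²) = √(29.160 + 331.240) = 19.0 km
A–G: √((20.2)² + (28.0)²) = √(408.040 + 784.000) = 34.5 km
B–C: √((1.8)² + (1.3)²) = √(3.240 + 1.690) = 2.2 km
B–D: √((6.7)² + (-41.0)²) = √(44.890 + 1681.000) = 41.5 km
B–E: √((-1.0)² + (-15.7)²) = √(1.000 + 246.490) = 15.7 km
B–F: √((-37.8)² + (-18.6)²) = √(1428.840 + 345.960) = 42.1 km
B–G: √((-12.2)² + (-8.8)²) = √(148.840 + 77.440) = 15.0 km
C–D: √((4.9)² + (-42.3)²) = √(24.010 + 1789.290) = 42.6 km
C–E: √((-2.8)² + (-17.0)²) = √(7.840 + 289.000) = 17.2 km
C–F: √((-39.6)² + (-19.9)²) = √(1568.160 + 396.010) = 44.3 km
C–G: √((-14.0)² + (-10.1)²) = √(196.000 + 102.010) = 17.3 km
D–E: √((-7.7)² + (25.3)²) = √(59.290 + 640.090) = 26.4 km
D–F: √((-44.5)² + (22.4)²) = √(1980.250 + 501.760) = 49.8 km
D–G: √((-18.9)² + (32.2)²) = √(357.210 + 1036.840) = 37.3 km
E–F: √((-36.8)² + (-2.9)²) = √(1354.240 + 8.410) = 36.9 km
E–G: √((-11.2)² + (6.9)²) = √(125.440 + 47.610) = 13.2 km
F–G: √((25.6)² + (9.8)²) = √(655.360 + 96.040) = 27.4 km
Closest pair: B–C at 2.2 km.

B and C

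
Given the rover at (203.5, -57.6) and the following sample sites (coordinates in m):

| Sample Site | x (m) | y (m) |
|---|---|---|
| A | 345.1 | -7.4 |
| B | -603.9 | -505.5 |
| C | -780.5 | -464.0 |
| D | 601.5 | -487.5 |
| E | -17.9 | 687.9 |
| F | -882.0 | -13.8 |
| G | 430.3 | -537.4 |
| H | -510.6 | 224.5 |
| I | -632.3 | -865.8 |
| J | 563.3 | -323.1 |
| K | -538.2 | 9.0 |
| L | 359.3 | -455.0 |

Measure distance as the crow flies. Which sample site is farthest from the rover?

I

Distances from (203.5, -57.6):
A: √((141.6)² + (50.2)²) = √(20050.560 + 2520.040) = 150.2 m
B: √((-807.4)² + (-447.9)²) = √(651894.760 + 200614.410) = 923.3 m
C: √((-984.0)² + (-406.4)²) = √(968256.000 + 165160.960) = 1064.6 m
D: √((398.0)² + (-429.9)²) = √(158404.000 + 184814.010) = 585.8 m
E: √((-221.4)² + (745.5)²) = √(49017.960 + 555770.250) = 777.7 m
F: √((-1085.5)² + (43.8)²) = √(1178310.250 + 1918.440) = 1086.4 m
G: √((226.8)² + (-479.8)²) = √(51438.240 + 230208.040) = 530.7 m
H: √((-714.1)² + (282.1)²) = √(509938.810 + 79580.410) = 767.8 m
I: √((-835.8)² + (-808.2)²) = √(698561.640 + 653187.240) = 1162.6 m
J: √((359.8)² + (-265.5)²) = √(129456.040 + 70490.250) = 447.2 m
K: √((-741.7)² + (66.6)²) = √(550118.890 + 4435.560) = 744.7 m
L: √((155.8)² + (-397.4)²) = √(24273.640 + 157926.760) = 426.8 m
Maximum: I at 1162.6 m.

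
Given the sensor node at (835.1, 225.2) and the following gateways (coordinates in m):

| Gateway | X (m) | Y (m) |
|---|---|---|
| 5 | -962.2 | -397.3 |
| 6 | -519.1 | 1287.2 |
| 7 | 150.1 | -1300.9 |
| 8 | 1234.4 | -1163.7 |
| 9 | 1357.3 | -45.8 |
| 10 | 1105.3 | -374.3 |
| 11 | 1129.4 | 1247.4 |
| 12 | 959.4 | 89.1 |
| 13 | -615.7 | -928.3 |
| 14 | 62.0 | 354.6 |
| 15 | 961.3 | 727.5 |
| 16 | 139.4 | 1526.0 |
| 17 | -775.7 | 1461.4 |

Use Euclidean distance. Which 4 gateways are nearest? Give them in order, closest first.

12, 15, 9, 10

Distances from (835.1, 225.2):
5: √((-1797.3)² + (-622.5)²) = √(3230287.290 + 387506.250) = 1902.0 m
6: √((-1354.2)² + (1062.0)²) = √(1833857.640 + 1127844.000) = 1721.0 m
7: √((-685.0)² + (-1526.1)²) = √(469225.000 + 2328981.210) = 1672.8 m
8: √((399.3)² + (-1388.9)²) = √(159440.490 + 1929043.210) = 1445.2 m
9: √((522.2)² + (-271.0)²) = √(272692.840 + 73441.000) = 588.3 m
10: √((270.2)² + (-599.5)²) = √(73008.040 + 359400.250) = 657.6 m
11: √((294.3)² + (1022.2)²) = √(86612.490 + 1044892.840) = 1063.7 m
12: √((124.3)² + (-136.1)²) = √(15450.490 + 18523.210) = 184.3 m
13: √((-1450.8)² + (-1153.5)²) = √(2104820.640 + 1330562.250) = 1853.5 m
14: √((-773.1)² + (129.4)²) = √(597683.610 + 16744.360) = 783.9 m
15: √((126.2)² + (502.3)²) = √(15926.440 + 252305.290) = 517.9 m
16: √((-695.7)² + (1300.8)²) = √(483998.490 + 1692080.640) = 1475.2 m
17: √((-1610.8)² + (1236.2)²) = √(2594676.640 + 1528190.440) = 2030.5 m
Sorted: 12 (184.3 m) < 15 (517.9 m) < 9 (588.3 m) < 10 (657.6 m) < 14 (783.9 m) < 11 (1063.7 m) < …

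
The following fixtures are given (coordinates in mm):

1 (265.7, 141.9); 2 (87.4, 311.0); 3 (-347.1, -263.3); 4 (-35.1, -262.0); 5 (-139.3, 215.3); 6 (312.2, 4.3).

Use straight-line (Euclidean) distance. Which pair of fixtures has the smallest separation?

Pairwise distances:
1–6: √((46.5)² + (-137.6)²) = √(2162.250 + 18933.760) = 145.2 mm
1–2: √((-178.3)² + (169.1)²) = √(31790.890 + 28594.810) = 245.7 mm
2–5: √((-226.7)² + (-95.7)²) = √(51392.890 + 9158.490) = 246.1 mm
3–4: √((312.0)² + (1.3)²) = √(97344.000 + 1.690) = 312.0 mm
2–6: √((224.8)² + (-306.7)²) = √(50535.040 + 94064.890) = 380.3 mm
1–5: √((-405.0)² + (73.4)²) = √(164025.000 + 5387.560) = 411.6 mm
4–6: √((347.3)² + (266.3)²) = √(120617.290 + 70915.690) = 437.6 mm
4–5: √((-104.2)² + (477.3)²) = √(10857.640 + 227815.290) = 488.5 mm
5–6: √((451.5)² + (-211.0)²) = √(203852.250 + 44521.000) = 498.4 mm
1–4: √((-300.8)² + (-403.9)²) = √(90480.640 + 163135.210) = 503.6 mm
3–5: √((207.8)² + (478.6)²) = √(43180.840 + 229057.960) = 521.8 mm
2–4: √((-122.5)² + (-573.0)²) = √(15006.250 + 328329.000) = 585.9 mm
3–6: √((659.3)² + (267.6)²) = √(434676.490 + 71609.760) = 711.5 mm
2–3: √((-434.5)² + (-574.3)²) = √(188790.250 + 329820.490) = 720.1 mm
1–3: √((-612.8)² + (-405.2)²) = √(375523.840 + 164187.040) = 734.7 mm
Closest pair: 1–6 at 145.2 mm.

1 and 6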